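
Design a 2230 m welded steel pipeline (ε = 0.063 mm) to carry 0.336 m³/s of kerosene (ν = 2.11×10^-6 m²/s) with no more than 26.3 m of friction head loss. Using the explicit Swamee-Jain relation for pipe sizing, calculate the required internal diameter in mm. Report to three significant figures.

D ≈ 417 mm

Swamee-Jain (Type III): D = 0.66·[ε^1.25·(LQ²/(gh_f))^4.75 + ν·Q^9.4·(L/(gh_f))^5.2]^0.04
LQ²/(gh_f) = 0.9758; L/(gh_f) = 8.643
Term 1 = ε^1.25·(…)^4.75 = 5.00×10^-6; Term 2 = ν·Q^9.4·(…)^5.2 = 5.53×10^-6
D = 0.66·(5.00×10^-6 + 5.53×10^-6)^0.04 = 0.4173 m = 417 mm
Check: V = 2.46 m/s, Re = 4.86×10^5, f = 0.01507, h_f = 24.8 m ≈ 26.3 m ✓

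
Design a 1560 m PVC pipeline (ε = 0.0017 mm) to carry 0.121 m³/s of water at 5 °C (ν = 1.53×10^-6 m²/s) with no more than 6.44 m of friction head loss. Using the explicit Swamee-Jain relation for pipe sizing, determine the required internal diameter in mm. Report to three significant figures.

Swamee-Jain (Type III): D = 0.66·[ε^1.25·(LQ²/(gh_f))^4.75 + ν·Q^9.4·(L/(gh_f))^5.2]^0.04
LQ²/(gh_f) = 0.3615; L/(gh_f) = 24.69
Term 1 = ε^1.25·(…)^4.75 = 4.89×10^-10; Term 2 = ν·Q^9.4·(…)^5.2 = 6.37×10^-8
D = 0.66·(4.89×10^-10 + 6.37×10^-8)^0.04 = 0.3403 m = 340 mm
Check: V = 1.33 m/s, Re = 2.96×10^5, f = 0.01447, h_f = 5.98 m ≈ 6.44 m ✓

D ≈ 340 mm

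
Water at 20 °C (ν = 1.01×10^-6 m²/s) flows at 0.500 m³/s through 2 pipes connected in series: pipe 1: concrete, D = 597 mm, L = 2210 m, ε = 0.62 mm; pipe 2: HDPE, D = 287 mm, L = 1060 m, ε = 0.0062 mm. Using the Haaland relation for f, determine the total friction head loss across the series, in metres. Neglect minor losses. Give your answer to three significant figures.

H ≈ 134 m

Pipe 1: V = 1.786 m/s, Re = 1.06×10^6, ε/D = 0.00104, f = 0.02010, h_1 = f(L/D)V²/2g = 12.10 m
Pipe 2: V = 7.729 m/s, Re = 2.20×10^6, ε/D = 2.16×10^-5, f = 0.01087, h_2 = f(L/D)V²/2g = 122.2 m
Series → Q common, losses add: H = Σh = 134.3 m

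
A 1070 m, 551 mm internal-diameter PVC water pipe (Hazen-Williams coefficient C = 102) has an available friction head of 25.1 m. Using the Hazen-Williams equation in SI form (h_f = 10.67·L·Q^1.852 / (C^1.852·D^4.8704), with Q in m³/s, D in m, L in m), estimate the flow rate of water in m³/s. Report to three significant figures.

Rearranging: Q = [h_f·C^1.852·D^4.8704 / (10.67·L)]^(1/1.852)
Q = [25.1·102^1.852·0.551^4.8704 / (10.67·1070)]^0.540 = 0.7812 m³/s

Q ≈ 0.781 m³/s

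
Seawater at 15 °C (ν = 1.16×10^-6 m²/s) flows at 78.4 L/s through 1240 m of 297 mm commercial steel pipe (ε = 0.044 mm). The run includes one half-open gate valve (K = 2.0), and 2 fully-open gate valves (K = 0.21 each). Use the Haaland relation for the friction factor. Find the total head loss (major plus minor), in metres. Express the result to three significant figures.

H_L ≈ 4.44 m

V = 4Q/(πD²) = 1.132 m/s; V²/2g = 0.06527 m
Re = 2.90×10^5, ε/D = 1.48×10^-4 → f = 0.01571 (Haaland)
Major: h_f = f(L/D)·V²/2g = 0.01571·4175·0.06527 = 4.281 m
Minor: ΣK = 2.42; h_m = ΣK·V²/2g = 0.1580 m
Total H_L = 4.281 + 0.1580 = 4.439 m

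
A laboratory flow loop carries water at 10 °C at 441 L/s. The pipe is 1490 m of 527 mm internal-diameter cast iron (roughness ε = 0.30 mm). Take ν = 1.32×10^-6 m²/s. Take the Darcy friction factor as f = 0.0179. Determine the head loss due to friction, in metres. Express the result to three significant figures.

h_f ≈ 10.5 m

V = 4Q/(πD²) = 4·0.441/(π·0.527²) = 2.022 m/s
h_f = f(L/D)V²/(2g) = 0.01790·(1490/0.527)·2.022²/(2·9.81) = 10.54 m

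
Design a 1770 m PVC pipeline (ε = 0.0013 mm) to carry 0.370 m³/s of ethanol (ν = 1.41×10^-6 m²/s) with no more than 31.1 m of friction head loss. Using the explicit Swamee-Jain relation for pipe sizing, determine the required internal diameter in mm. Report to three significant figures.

Swamee-Jain (Type III): D = 0.66·[ε^1.25·(LQ²/(gh_f))^4.75 + ν·Q^9.4·(L/(gh_f))^5.2]^0.04
LQ²/(gh_f) = 0.7942; L/(gh_f) = 5.802
Term 1 = ε^1.25·(…)^4.75 = 1.47×10^-8; Term 2 = ν·Q^9.4·(…)^5.2 = 1.15×10^-6
D = 0.66·(1.47×10^-8 + 1.15×10^-6)^0.04 = 0.3821 m = 382 mm
Check: V = 3.23 m/s, Re = 8.74×10^5, f = 0.01195, h_f = 29.4 m ≈ 31.1 m ✓

D ≈ 382 mm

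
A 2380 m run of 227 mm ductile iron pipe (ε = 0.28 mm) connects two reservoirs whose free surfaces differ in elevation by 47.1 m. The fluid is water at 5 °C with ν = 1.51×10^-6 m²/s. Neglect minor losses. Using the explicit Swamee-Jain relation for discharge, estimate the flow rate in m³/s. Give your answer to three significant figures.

Q ≈ 0.0819 m³/s

Swamee-Jain (Type II): Q = -0.965·√(gD⁵h_f/L)·ln[ε/(3.7D) + √(3.17ν²L/(gD³h_f))]
√(gD⁵h_f/L) = √(9.81·0.227⁵·47.1/2380) = 0.01082
ε/(3.7D) = 3.33×10^-4; √(3.17ν²L/(gD³h_f)) = 5.64×10^-5
Q = -0.965·0.01082·ln(3.898×10^-4) = 0.08194 m³/s
Check: V = 2.02 m/s, Re = 3.04×10^5, f = 0.02165, h_f = 47.4 m ≈ 47.1 m ✓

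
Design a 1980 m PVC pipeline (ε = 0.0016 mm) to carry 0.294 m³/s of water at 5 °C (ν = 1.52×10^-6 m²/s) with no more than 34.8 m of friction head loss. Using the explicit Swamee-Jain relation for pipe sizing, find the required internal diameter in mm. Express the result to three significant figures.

D ≈ 352 mm

Swamee-Jain (Type III): D = 0.66·[ε^1.25·(LQ²/(gh_f))^4.75 + ν·Q^9.4·(L/(gh_f))^5.2]^0.04
LQ²/(gh_f) = 0.5013; L/(gh_f) = 5.800
Term 1 = ε^1.25·(…)^4.75 = 2.14×10^-9; Term 2 = ν·Q^9.4·(…)^5.2 = 1.43×10^-7
D = 0.66·(2.14×10^-9 + 1.43×10^-7)^0.04 = 0.3515 m = 352 mm
Check: V = 3.03 m/s, Re = 7.01×10^5, f = 0.01243, h_f = 32.7 m ≈ 34.8 m ✓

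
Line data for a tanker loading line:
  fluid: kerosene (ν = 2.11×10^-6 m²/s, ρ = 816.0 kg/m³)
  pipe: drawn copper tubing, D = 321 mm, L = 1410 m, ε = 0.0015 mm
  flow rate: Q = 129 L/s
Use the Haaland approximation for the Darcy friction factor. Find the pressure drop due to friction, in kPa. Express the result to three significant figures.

Δp ≈ 68.1 kPa

V = 4Q/(πD²) = 4·0.129/(π·0.321²) = 1.594 m/s
Re = VD/ν = 1.594·0.321/2.11×10^-6 = 2.43×10^5 → turbulent
ε/D = 0.0015/321 = 4.67×10^-6
Haaland: f = 0.01496
h_f = f(L/D)V²/(2g) = 0.01496·(1410/0.321)·1.594²/(2·9.81) = 8.512 m
Δp = ρg·h_f = 816.0·9.81·8.512 = 68.14 kPa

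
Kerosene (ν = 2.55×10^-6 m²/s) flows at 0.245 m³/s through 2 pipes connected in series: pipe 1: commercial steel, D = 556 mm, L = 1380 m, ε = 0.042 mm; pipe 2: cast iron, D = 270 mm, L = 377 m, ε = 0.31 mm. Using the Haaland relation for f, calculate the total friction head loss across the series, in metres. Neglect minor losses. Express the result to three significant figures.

H ≈ 29.2 m

Pipe 1: V = 1.009 m/s, Re = 2.20×10^5, ε/D = 7.55×10^-5, f = 0.01576, h_1 = f(L/D)V²/2g = 2.030 m
Pipe 2: V = 4.279 m/s, Re = 4.53×10^5, ε/D = 0.00115, f = 0.02088, h_2 = f(L/D)V²/2g = 27.20 m
Series → Q common, losses add: H = Σh = 29.23 m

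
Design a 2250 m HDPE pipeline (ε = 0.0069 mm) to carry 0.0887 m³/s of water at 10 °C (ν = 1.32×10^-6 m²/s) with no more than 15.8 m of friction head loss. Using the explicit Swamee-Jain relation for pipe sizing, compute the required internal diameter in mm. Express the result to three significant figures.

Swamee-Jain (Type III): D = 0.66·[ε^1.25·(LQ²/(gh_f))^4.75 + ν·Q^9.4·(L/(gh_f))^5.2]^0.04
LQ²/(gh_f) = 0.1142; L/(gh_f) = 14.52
Term 1 = ε^1.25·(…)^4.75 = 1.18×10^-11; Term 2 = ν·Q^9.4·(…)^5.2 = 1.87×10^-10
D = 0.66·(1.18×10^-11 + 1.87×10^-10)^0.04 = 0.2701 m = 270 mm
Check: V = 1.55 m/s, Re = 3.17×10^5, f = 0.01453, h_f = 14.8 m ≈ 15.8 m ✓

D ≈ 270 mm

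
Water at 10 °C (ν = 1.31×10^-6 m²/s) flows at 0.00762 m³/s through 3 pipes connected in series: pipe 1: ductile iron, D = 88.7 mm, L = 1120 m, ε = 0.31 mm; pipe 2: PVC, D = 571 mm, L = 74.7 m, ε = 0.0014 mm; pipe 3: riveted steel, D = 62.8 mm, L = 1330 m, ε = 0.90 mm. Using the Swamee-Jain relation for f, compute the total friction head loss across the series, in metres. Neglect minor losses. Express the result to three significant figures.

H ≈ 313 m

Pipe 1: V = 1.233 m/s, Re = 8.35×10^4, ε/D = 0.00349, f = 0.02900, h_1 = f(L/D)V²/2g = 28.38 m
Pipe 2: V = 0.02976 m/s, Re = 1.30×10^4, ε/D = 2.45×10^-6, f = 0.02887, h_2 = f(L/D)V²/2g = 1.705×10^-4 m
Pipe 3: V = 2.460 m/s, Re = 1.18×10^5, ε/D = 0.0143, f = 0.04359, h_3 = f(L/D)V²/2g = 284.8 m
Series → Q common, losses add: H = Σh = 313.2 m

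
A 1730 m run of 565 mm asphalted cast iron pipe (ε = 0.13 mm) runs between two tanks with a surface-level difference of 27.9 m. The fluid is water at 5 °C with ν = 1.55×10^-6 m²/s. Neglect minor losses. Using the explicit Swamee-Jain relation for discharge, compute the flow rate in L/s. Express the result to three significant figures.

Swamee-Jain (Type II): Q = -0.965·√(gD⁵h_f/L)·ln[ε/(3.7D) + √(3.17ν²L/(gD³h_f))]
√(gD⁵h_f/L) = √(9.81·0.565⁵·27.9/1730) = 0.09544
ε/(3.7D) = 6.22×10^-5; √(3.17ν²L/(gD³h_f)) = 1.63×10^-5
Q = -0.965·0.09544·ln(7.852×10^-5) = 0.8705 m³/s
Check: V = 3.47 m/s, Re = 1.27×10^6, f = 0.01492, h_f = 28.1 m ≈ 27.9 m ✓

Q ≈ 871 L/s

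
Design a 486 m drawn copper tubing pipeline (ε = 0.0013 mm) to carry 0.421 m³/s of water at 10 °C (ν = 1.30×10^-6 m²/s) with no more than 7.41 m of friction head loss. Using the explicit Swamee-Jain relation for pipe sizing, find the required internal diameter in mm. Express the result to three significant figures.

Swamee-Jain (Type III): D = 0.66·[ε^1.25·(LQ²/(gh_f))^4.75 + ν·Q^9.4·(L/(gh_f))^5.2]^0.04
LQ²/(gh_f) = 1.185; L/(gh_f) = 6.686
Term 1 = ε^1.25·(…)^4.75 = 9.83×10^-8; Term 2 = ν·Q^9.4·(…)^5.2 = 7.46×10^-6
D = 0.66·(9.83×10^-8 + 7.46×10^-6)^0.04 = 0.4118 m = 412 mm
Check: V = 3.16 m/s, Re = 1.00×10^6, f = 0.01168, h_f = 7.02 m ≈ 7.41 m ✓

D ≈ 412 mm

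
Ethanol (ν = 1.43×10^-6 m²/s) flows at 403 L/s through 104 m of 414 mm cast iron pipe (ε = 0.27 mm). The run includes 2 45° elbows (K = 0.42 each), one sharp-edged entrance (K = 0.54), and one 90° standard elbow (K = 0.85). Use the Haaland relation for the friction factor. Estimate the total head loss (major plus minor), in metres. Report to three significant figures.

H_L ≈ 3.11 m

V = 4Q/(πD²) = 2.994 m/s; V²/2g = 0.4568 m
Re = 8.67×10^5, ε/D = 6.52×10^-4 → f = 0.01819 (Haaland)
Major: h_f = f(L/D)·V²/2g = 0.01819·251.2·0.4568 = 2.088 m
Minor: ΣK = 2.23; h_m = ΣK·V²/2g = 1.019 m
Total H_L = 2.088 + 1.019 = 3.106 m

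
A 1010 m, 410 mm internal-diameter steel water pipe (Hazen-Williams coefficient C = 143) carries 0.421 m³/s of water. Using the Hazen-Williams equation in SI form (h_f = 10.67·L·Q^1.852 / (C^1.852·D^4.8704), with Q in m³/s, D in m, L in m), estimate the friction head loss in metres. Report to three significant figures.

h_f ≈ 17.0 m

h_f = 10.67·1010·0.421^1.852 / (143^1.852·0.410^4.8704) = 17.02 m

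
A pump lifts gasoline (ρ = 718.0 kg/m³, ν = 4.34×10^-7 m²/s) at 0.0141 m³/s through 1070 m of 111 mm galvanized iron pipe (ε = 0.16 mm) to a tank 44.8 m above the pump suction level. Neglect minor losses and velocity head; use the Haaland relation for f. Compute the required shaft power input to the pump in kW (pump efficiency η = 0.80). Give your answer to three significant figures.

V = 4Q/(πD²) = 1.457 m/s; Re = 3.73×10^5; ε/D = 0.00144; f = 0.02209
h_f = f(L/D)V²/2g = 23.04 m
Total head H = z + h_f = 44.8 + 23.04 = 67.84 m
P_hyd = ρgQH = 718.0·9.81·0.0141·67.84 = 6.738 kW
P_shaft = P_hyd/η = 6.738/0.80 = 8.422 kW

P_shaft ≈ 8.42 kW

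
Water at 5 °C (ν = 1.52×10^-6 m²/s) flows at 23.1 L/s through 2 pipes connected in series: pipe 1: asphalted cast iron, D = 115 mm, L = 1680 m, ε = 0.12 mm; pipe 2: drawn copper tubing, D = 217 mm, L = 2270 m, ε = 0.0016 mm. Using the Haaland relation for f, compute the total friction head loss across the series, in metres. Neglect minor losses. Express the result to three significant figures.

Pipe 1: V = 2.224 m/s, Re = 1.68×10^5, ε/D = 0.00104, f = 0.02129, h_1 = f(L/D)V²/2g = 78.40 m
Pipe 2: V = 0.6246 m/s, Re = 8.92×10^4, ε/D = 7.37×10^-6, f = 0.01828, h_2 = f(L/D)V²/2g = 3.803 m
Series → Q common, losses add: H = Σh = 82.21 m

H ≈ 82.2 m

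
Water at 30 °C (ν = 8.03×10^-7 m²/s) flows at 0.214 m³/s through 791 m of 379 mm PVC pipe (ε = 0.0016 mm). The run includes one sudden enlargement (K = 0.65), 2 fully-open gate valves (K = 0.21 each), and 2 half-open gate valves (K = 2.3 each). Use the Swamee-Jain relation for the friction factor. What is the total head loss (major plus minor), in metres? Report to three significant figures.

V = 4Q/(πD²) = 1.897 m/s; V²/2g = 0.1834 m
Re = 8.95×10^5, ε/D = 4.22×10^-6 → f = 0.01193 (Swamee-Jain)
Major: h_f = f(L/D)·V²/2g = 0.01193·2087·0.1834 = 4.564 m
Minor: ΣK = 5.67; h_m = ΣK·V²/2g = 1.040 m
Total H_L = 4.564 + 1.040 = 5.604 m

H_L ≈ 5.60 m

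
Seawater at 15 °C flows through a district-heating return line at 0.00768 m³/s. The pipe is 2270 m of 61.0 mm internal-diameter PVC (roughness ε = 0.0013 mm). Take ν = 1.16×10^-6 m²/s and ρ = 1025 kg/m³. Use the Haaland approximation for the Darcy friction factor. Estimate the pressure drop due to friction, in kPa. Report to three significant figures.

V = 4Q/(πD²) = 4·0.00768/(π·0.0610²) = 2.628 m/s
Re = VD/ν = 2.628·0.0610/1.16×10^-6 = 1.38×10^5 → turbulent
ε/D = 0.0013/61.0 = 2.13×10^-5
Haaland: f = 0.01678
h_f = f(L/D)V²/(2g) = 0.01678·(2270/0.0610)·2.628²/(2·9.81) = 219.8 m
Δp = ρg·h_f = 1025·9.81·219.8 = 2210 kPa

Δp ≈ 2210 kPa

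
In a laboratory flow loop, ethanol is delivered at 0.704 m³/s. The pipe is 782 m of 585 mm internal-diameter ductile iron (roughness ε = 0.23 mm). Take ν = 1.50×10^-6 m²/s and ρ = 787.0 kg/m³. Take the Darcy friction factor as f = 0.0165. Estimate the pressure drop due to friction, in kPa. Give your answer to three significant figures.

V = 4Q/(πD²) = 4·0.704/(π·0.585²) = 2.619 m/s
h_f = f(L/D)V²/(2g) = 0.01650·(782/0.585)·2.619²/(2·9.81) = 7.712 m
Δp = ρg·h_f = 787.0·9.81·7.712 = 59.54 kPa

Δp ≈ 59.5 kPa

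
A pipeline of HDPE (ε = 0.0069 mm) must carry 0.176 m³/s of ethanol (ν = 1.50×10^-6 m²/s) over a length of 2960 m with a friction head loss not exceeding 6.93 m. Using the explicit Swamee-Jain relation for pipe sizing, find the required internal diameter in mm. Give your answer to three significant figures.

Swamee-Jain (Type III): D = 0.66·[ε^1.25·(LQ²/(gh_f))^4.75 + ν·Q^9.4·(L/(gh_f))^5.2]^0.04
LQ²/(gh_f) = 1.349; L/(gh_f) = 43.54
Term 1 = ε^1.25·(…)^4.75 = 1.46×10^-6; Term 2 = ν·Q^9.4·(…)^5.2 = 4.04×10^-5
D = 0.66·(1.46×10^-6 + 4.04×10^-5)^0.04 = 0.4410 m = 441 mm
Check: V = 1.15 m/s, Re = 3.39×10^5, f = 0.01425, h_f = 6.47 m ≈ 6.93 m ✓

D ≈ 441 mm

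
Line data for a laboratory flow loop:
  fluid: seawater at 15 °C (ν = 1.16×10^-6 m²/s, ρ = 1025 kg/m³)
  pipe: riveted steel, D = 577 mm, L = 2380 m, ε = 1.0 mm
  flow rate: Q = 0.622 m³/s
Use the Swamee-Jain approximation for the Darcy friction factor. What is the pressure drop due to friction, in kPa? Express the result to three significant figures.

V = 4Q/(πD²) = 4·0.622/(π·0.577²) = 2.379 m/s
Re = VD/ν = 2.379·0.577/1.16×10^-6 = 1.18×10^6 → turbulent
ε/D = 1.0/577 = 0.00173
Swamee-Jain: f = 0.02280
h_f = f(L/D)V²/(2g) = 0.02280·(2380/0.577)·2.379²/(2·9.81) = 27.12 m
Δp = ρg·h_f = 1025·9.81·27.12 = 272.7 kPa

Δp ≈ 273 kPa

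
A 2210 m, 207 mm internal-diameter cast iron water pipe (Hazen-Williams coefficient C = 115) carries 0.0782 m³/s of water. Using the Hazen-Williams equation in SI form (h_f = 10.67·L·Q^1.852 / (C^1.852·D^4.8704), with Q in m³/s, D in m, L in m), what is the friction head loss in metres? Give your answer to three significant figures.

h_f ≈ 68.8 m

h_f = 10.67·2210·0.0782^1.852 / (115^1.852·0.207^4.8704) = 68.84 m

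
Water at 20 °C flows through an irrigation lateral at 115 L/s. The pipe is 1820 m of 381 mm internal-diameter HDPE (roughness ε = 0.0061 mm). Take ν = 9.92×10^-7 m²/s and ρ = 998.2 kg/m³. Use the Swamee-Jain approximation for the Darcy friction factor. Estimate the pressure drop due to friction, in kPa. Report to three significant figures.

V = 4Q/(πD²) = 4·0.115/(π·0.381²) = 1.009 m/s
Re = VD/ν = 1.009·0.381/9.92×10^-7 = 3.87×10^5 → turbulent
ε/D = 0.0061/381 = 1.60×10^-5
Swamee-Jain: f = 0.01393
h_f = f(L/D)V²/(2g) = 0.01393·(1820/0.381)·1.009²/(2·9.81) = 3.450 m
Δp = ρg·h_f = 998.2·9.81·3.450 = 33.78 kPa

Δp ≈ 33.8 kPa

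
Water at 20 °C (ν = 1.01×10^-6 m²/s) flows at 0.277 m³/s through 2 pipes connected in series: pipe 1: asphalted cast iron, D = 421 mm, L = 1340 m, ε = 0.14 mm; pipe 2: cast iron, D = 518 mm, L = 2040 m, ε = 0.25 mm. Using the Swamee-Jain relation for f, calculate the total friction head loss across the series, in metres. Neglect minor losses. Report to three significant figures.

H ≈ 16.4 m

Pipe 1: V = 1.990 m/s, Re = 8.29×10^5, ε/D = 3.33×10^-4, f = 0.01617, h_1 = f(L/D)V²/2g = 10.39 m
Pipe 2: V = 1.314 m/s, Re = 6.74×10^5, ε/D = 4.83×10^-4, f = 0.01743, h_2 = f(L/D)V²/2g = 6.043 m
Series → Q common, losses add: H = Σh = 16.43 m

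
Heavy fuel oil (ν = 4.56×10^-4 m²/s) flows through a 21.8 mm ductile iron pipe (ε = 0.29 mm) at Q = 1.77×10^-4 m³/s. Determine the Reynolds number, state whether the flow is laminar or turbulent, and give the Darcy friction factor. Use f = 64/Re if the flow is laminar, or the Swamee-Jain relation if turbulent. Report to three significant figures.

V = 4Q/(πD²) = 0.4742 m/s
Re = VD/ν = 0.4742·0.0218/4.56×10^-4 = 22.7
Re < 2300 → laminar → f = 64/Re = 2.823

Re ≈ 22.7; laminar; f = 64/Re ≈ 2.82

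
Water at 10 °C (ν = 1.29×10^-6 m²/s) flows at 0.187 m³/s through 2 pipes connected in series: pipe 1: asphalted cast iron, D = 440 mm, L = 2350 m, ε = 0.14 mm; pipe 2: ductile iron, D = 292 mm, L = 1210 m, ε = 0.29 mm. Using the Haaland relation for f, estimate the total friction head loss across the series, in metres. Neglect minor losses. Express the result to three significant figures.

Pipe 1: V = 1.230 m/s, Re = 4.19×10^5, ε/D = 3.18×10^-4, f = 0.01649, h_1 = f(L/D)V²/2g = 6.789 m
Pipe 2: V = 2.792 m/s, Re = 6.32×10^5, ε/D = 9.93×10^-4, f = 0.02006, h_2 = f(L/D)V²/2g = 33.04 m
Series → Q common, losses add: H = Σh = 39.83 m

H ≈ 39.8 m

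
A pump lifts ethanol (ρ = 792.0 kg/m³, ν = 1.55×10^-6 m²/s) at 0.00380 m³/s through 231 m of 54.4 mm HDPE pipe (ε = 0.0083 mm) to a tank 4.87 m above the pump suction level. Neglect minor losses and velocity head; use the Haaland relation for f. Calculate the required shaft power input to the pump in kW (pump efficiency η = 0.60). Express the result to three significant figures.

P_shaft ≈ 0.825 kW

V = 4Q/(πD²) = 1.635 m/s; Re = 5.74×10^4; ε/D = 1.53×10^-4; f = 0.02057
h_f = f(L/D)V²/2g = 11.90 m
Total head H = z + h_f = 4.87 + 11.90 = 16.77 m
P_hyd = ρgQH = 792.0·9.81·0.00380·16.77 = 0.4951 kW
P_shaft = P_hyd/η = 0.4951/0.60 = 0.8252 kW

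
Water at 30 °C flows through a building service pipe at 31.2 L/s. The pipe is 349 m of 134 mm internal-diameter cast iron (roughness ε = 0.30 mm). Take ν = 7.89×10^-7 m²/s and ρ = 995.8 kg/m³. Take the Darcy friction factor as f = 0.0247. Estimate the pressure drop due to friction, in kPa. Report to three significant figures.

V = 4Q/(πD²) = 4·0.0312/(π·0.134²) = 2.212 m/s
h_f = f(L/D)V²/(2g) = 0.02470·(349/0.134)·2.212²/(2·9.81) = 16.05 m
Δp = ρg·h_f = 995.8·9.81·16.05 = 156.8 kPa

Δp ≈ 157 kPa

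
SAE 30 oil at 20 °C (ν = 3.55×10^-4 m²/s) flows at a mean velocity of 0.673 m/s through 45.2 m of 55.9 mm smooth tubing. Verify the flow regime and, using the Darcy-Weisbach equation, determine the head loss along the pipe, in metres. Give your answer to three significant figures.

Re = VD/ν = 0.673·0.05590/3.55×10^-4 = 106 → laminar (Re < 2300)
f = 64/Re = 0.6039
h_f = f(L/D)V²/(2g) = 0.6039·(45.2/0.05590)·0.673²/(2·9.81) = 11.27 m

h_f ≈ 11.3 m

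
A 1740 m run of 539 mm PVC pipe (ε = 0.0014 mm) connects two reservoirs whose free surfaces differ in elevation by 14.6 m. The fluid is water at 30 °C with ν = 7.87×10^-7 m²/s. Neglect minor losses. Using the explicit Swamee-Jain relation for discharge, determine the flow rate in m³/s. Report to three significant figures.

Swamee-Jain (Type II): Q = -0.965·√(gD⁵h_f/L)·ln[ε/(3.7D) + √(3.17ν²L/(gD³h_f))]
√(gD⁵h_f/L) = √(9.81·0.539⁵·14.6/1740) = 0.06119
ε/(3.7D) = 7.02×10^-7; √(3.17ν²L/(gD³h_f)) = 1.23×10^-5
Q = -0.965·0.06119·ln(1.304×10^-5) = 0.6642 m³/s
Check: V = 2.91 m/s, Re = 1.99×10^6, f = 0.01047, h_f = 14.6 m ≈ 14.6 m ✓

Q ≈ 0.664 m³/s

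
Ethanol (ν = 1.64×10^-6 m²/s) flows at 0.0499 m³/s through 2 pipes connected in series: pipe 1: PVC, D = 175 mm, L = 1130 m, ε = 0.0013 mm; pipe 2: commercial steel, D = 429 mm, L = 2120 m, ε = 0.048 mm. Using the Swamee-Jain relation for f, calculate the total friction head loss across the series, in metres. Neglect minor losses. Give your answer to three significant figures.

H ≈ 22.2 m

Pipe 1: V = 2.075 m/s, Re = 2.21×10^5, ε/D = 7.43×10^-6, f = 0.01530, h_1 = f(L/D)V²/2g = 21.68 m
Pipe 2: V = 0.3452 m/s, Re = 9.03×10^4, ε/D = 1.12×10^-4, f = 0.01887, h_2 = f(L/D)V²/2g = 0.5665 m
Series → Q common, losses add: H = Σh = 22.24 m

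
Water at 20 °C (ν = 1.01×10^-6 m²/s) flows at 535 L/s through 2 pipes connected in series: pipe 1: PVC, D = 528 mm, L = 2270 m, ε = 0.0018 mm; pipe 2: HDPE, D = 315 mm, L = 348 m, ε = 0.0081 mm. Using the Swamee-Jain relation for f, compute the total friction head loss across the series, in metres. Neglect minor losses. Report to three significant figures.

H ≈ 44.3 m

Pipe 1: V = 2.443 m/s, Re = 1.28×10^6, ε/D = 3.41×10^-6, f = 0.01124, h_1 = f(L/D)V²/2g = 14.71 m
Pipe 2: V = 6.865 m/s, Re = 2.14×10^6, ε/D = 2.57×10^-5, f = 0.01116, h_2 = f(L/D)V²/2g = 29.61 m
Series → Q common, losses add: H = Σh = 44.32 m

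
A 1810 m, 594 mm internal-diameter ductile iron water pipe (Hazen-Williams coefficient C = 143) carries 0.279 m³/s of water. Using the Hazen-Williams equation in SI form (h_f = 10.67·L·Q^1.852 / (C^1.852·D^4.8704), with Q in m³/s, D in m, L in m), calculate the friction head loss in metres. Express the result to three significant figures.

h_f ≈ 2.34 m

h_f = 10.67·1810·0.279^1.852 / (143^1.852·0.594^4.8704) = 2.340 m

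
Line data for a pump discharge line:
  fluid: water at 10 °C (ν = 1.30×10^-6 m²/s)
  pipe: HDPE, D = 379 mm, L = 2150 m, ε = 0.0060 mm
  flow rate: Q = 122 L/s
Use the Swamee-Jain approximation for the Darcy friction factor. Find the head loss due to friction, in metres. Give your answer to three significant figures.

h_f ≈ 4.88 m

V = 4Q/(πD²) = 4·0.122/(π·0.379²) = 1.081 m/s
Re = VD/ν = 1.081·0.379/1.30×10^-6 = 3.15×10^5 → turbulent
ε/D = 0.0060/379 = 1.58×10^-5
Swamee-Jain: f = 0.01443
h_f = f(L/D)V²/(2g) = 0.01443·(2150/0.379)·1.081²/(2·9.81) = 4.880 m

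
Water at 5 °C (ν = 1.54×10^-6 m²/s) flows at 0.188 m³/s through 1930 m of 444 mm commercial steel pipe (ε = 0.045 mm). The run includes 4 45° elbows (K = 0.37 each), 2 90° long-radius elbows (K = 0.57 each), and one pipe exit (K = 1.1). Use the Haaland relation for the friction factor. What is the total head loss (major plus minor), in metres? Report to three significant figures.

V = 4Q/(πD²) = 1.214 m/s; V²/2g = 0.07515 m
Re = 3.50×10^5, ε/D = 1.01×10^-4 → f = 0.01492 (Haaland)
Major: h_f = f(L/D)·V²/2g = 0.01492·4347·0.07515 = 4.875 m
Minor: ΣK = 3.72; h_m = ΣK·V²/2g = 0.2795 m
Total H_L = 4.875 + 0.2795 = 5.154 m

H_L ≈ 5.15 m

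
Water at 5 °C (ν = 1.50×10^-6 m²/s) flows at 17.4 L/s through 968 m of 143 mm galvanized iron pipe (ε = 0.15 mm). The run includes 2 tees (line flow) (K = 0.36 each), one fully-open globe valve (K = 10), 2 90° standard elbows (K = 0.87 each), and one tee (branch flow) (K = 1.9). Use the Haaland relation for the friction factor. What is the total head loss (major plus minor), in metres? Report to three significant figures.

H_L ≈ 9.80 m

V = 4Q/(πD²) = 1.083 m/s; V²/2g = 0.05982 m
Re = 1.03×10^5, ε/D = 0.00105 → f = 0.02207 (Haaland)
Major: h_f = f(L/D)·V²/2g = 0.02207·6769·0.05982 = 8.939 m
Minor: ΣK = 14.4; h_m = ΣK·V²/2g = 0.8591 m
Total H_L = 8.939 + 0.8591 = 9.798 m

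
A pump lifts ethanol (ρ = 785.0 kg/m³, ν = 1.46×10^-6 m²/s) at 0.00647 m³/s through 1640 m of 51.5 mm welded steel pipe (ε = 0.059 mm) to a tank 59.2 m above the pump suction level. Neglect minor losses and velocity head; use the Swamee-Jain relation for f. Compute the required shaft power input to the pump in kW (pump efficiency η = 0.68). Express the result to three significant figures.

V = 4Q/(πD²) = 3.106 m/s; Re = 1.10×10^5; ε/D = 0.00115; f = 0.02266
h_f = f(L/D)V²/2g = 354.8 m
Total head H = z + h_f = 59.2 + 354.8 = 414.0 m
P_hyd = ρgQH = 785.0·9.81·0.00647·414.0 = 20.63 kW
P_shaft = P_hyd/η = 20.63/0.68 = 30.33 kW

P_shaft ≈ 30.3 kW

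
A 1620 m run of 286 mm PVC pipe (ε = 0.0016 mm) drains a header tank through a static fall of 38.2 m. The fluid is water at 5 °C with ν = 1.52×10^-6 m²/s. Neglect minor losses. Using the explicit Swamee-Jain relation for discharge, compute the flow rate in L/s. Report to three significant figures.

Q ≈ 206 L/s

Swamee-Jain (Type II): Q = -0.965·√(gD⁵h_f/L)·ln[ε/(3.7D) + √(3.17ν²L/(gD³h_f))]
√(gD⁵h_f/L) = √(9.81·0.286⁵·38.2/1620) = 0.02104
ε/(3.7D) = 1.51×10^-6; √(3.17ν²L/(gD³h_f)) = 3.68×10^-5
Q = -0.965·0.02104·ln(3.830×10^-5) = 0.2065 m³/s
Check: V = 3.21 m/s, Re = 6.05×10^5, f = 0.01276, h_f = 38.0 m ≈ 38.2 m ✓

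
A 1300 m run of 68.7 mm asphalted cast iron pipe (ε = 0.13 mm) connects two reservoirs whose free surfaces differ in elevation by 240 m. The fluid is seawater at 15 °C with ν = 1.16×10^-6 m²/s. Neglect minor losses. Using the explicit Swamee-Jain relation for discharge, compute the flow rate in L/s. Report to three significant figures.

Q ≈ 11.9 L/s

Swamee-Jain (Type II): Q = -0.965·√(gD⁵h_f/L)·ln[ε/(3.7D) + √(3.17ν²L/(gD³h_f))]
√(gD⁵h_f/L) = √(9.81·0.0687⁵·240/1300) = 0.001665
ε/(3.7D) = 5.11×10^-4; √(3.17ν²L/(gD³h_f)) = 8.52×10^-5
Q = -0.965·0.001665·ln(5.967×10^-4) = 0.01193 m³/s
Check: V = 3.22 m/s, Re = 1.91×10^5, f = 0.02422, h_f = 242 m ≈ 240 m ✓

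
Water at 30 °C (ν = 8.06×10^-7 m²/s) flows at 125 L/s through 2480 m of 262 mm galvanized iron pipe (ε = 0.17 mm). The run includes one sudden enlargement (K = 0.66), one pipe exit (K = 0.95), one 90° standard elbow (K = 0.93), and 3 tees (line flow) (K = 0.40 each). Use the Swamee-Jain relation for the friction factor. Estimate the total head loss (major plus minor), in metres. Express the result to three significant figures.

V = 4Q/(πD²) = 2.319 m/s; V²/2g = 0.2740 m
Re = 7.54×10^5, ε/D = 6.49×10^-4 → f = 0.01837 (Swamee-Jain)
Major: h_f = f(L/D)·V²/2g = 0.01837·9466·0.2740 = 47.65 m
Minor: ΣK = 3.74; h_m = ΣK·V²/2g = 1.025 m
Total H_L = 47.65 + 1.025 = 48.68 m

H_L ≈ 48.7 m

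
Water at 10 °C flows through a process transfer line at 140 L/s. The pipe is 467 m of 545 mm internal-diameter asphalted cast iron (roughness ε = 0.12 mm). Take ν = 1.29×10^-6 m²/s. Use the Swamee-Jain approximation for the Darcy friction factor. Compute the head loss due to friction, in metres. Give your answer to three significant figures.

V = 4Q/(πD²) = 4·0.140/(π·0.545²) = 0.6001 m/s
Re = VD/ν = 0.6001·0.545/1.29×10^-6 = 2.54×10^5 → turbulent
ε/D = 0.12/545 = 2.20×10^-4
Swamee-Jain: f = 0.01678
h_f = f(L/D)V²/(2g) = 0.01678·(467/0.545)·0.6001²/(2·9.81) = 0.2639 m

h_f ≈ 0.264 m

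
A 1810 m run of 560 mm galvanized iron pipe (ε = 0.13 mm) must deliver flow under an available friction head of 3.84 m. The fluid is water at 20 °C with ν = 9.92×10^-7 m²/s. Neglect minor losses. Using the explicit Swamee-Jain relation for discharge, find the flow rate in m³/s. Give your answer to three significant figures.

Swamee-Jain (Type II): Q = -0.965·√(gD⁵h_f/L)·ln[ε/(3.7D) + √(3.17ν²L/(gD³h_f))]
√(gD⁵h_f/L) = √(9.81·0.560⁵·3.84/1810) = 0.03386
ε/(3.7D) = 6.27×10^-5; √(3.17ν²L/(gD³h_f)) = 2.92×10^-5
Q = -0.965·0.03386·ln(9.196×10^-5) = 0.3036 m³/s
Check: V = 1.23 m/s, Re = 6.96×10^5, f = 0.01543, h_f = 3.86 m ≈ 3.84 m ✓

Q ≈ 0.304 m³/s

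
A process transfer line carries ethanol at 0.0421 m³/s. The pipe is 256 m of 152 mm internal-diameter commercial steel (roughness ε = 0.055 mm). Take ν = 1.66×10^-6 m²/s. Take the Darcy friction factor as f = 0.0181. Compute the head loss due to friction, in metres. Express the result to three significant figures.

h_f ≈ 8.36 m

V = 4Q/(πD²) = 4·0.0421/(π·0.152²) = 2.320 m/s
h_f = f(L/D)V²/(2g) = 0.01810·(256/0.152)·2.320²/(2·9.81) = 8.363 m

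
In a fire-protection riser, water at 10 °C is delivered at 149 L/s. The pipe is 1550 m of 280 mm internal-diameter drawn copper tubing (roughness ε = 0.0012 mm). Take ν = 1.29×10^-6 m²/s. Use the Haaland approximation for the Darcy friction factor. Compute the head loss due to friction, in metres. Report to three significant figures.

h_f ≈ 21.5 m

V = 4Q/(πD²) = 4·0.149/(π·0.280²) = 2.420 m/s
Re = VD/ν = 2.420·0.280/1.29×10^-6 = 5.25×10^5 → turbulent
ε/D = 0.0012/280 = 4.29×10^-6
Haaland: f = 0.01300
h_f = f(L/D)V²/(2g) = 0.01300·(1550/0.280)·2.420²/(2·9.81) = 21.47 m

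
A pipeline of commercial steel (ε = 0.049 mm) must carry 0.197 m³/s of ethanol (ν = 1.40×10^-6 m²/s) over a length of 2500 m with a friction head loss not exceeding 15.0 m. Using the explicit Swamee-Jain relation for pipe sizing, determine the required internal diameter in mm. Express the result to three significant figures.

Swamee-Jain (Type III): D = 0.66·[ε^1.25·(LQ²/(gh_f))^4.75 + ν·Q^9.4·(L/(gh_f))^5.2]^0.04
LQ²/(gh_f) = 0.6593; L/(gh_f) = 16.99
Term 1 = ε^1.25·(…)^4.75 = 5.67×10^-7; Term 2 = ν·Q^9.4·(…)^5.2 = 8.15×10^-7
D = 0.66·(5.67×10^-7 + 8.15×10^-7)^0.04 = 0.3847 m = 385 mm
Check: V = 1.69 m/s, Re = 4.66×10^5, f = 0.01489, h_f = 14.2 m ≈ 15.0 m ✓

D ≈ 385 mm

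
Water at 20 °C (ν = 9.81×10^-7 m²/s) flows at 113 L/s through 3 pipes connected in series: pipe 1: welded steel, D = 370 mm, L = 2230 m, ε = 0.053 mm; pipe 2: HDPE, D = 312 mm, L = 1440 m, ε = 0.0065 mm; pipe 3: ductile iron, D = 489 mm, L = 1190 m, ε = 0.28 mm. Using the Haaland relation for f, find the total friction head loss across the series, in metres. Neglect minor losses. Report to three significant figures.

H ≈ 12.9 m

Pipe 1: V = 1.051 m/s, Re = 3.96×10^5, ε/D = 1.43×10^-4, f = 0.01509, h_1 = f(L/D)V²/2g = 5.121 m
Pipe 2: V = 1.478 m/s, Re = 4.70×10^5, ε/D = 2.08×10^-5, f = 0.01344, h_2 = f(L/D)V²/2g = 6.909 m
Pipe 3: V = 0.6017 m/s, Re = 3.00×10^5, ε/D = 5.73×10^-4, f = 0.01848, h_3 = f(L/D)V²/2g = 0.8300 m
Series → Q common, losses add: H = Σh = 12.86 m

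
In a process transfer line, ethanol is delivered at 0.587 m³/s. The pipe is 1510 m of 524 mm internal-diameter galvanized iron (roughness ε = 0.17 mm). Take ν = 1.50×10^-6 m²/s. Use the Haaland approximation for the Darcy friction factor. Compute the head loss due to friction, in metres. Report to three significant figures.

h_f ≈ 17.2 m

V = 4Q/(πD²) = 4·0.587/(π·0.524²) = 2.722 m/s
Re = VD/ν = 2.722·0.524/1.50×10^-6 = 9.51×10^5 → turbulent
ε/D = 0.17/524 = 3.24×10^-4
Haaland: f = 0.01585
h_f = f(L/D)V²/(2g) = 0.01585·(1510/0.524)·2.722²/(2·9.81) = 17.25 m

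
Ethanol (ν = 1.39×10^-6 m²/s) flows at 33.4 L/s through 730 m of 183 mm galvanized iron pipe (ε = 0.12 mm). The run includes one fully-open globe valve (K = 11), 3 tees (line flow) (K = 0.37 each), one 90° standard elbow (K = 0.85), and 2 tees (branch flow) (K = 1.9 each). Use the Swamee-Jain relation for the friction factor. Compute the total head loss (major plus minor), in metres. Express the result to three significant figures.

V = 4Q/(πD²) = 1.270 m/s; V²/2g = 0.08219 m
Re = 1.67×10^5, ε/D = 6.56×10^-4 → f = 0.02000 (Swamee-Jain)
Major: h_f = f(L/D)·V²/2g = 0.02000·3989·0.08219 = 6.558 m
Minor: ΣK = 16.8; h_m = ΣK·V²/2g = 1.377 m
Total H_L = 6.558 + 1.377 = 7.935 m

H_L ≈ 7.94 m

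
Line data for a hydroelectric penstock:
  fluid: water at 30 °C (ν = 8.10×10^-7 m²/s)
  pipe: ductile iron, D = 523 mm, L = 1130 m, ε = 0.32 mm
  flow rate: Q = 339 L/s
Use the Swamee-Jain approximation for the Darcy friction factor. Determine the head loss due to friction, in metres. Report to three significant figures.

h_f ≈ 4.94 m

V = 4Q/(πD²) = 4·0.339/(π·0.523²) = 1.578 m/s
Re = VD/ν = 1.578·0.523/8.10×10^-7 = 1.02×10^6 → turbulent
ε/D = 0.32/523 = 6.12×10^-4
Swamee-Jain: f = 0.01801
h_f = f(L/D)V²/(2g) = 0.01801·(1130/0.523)·1.578²/(2·9.81) = 4.937 m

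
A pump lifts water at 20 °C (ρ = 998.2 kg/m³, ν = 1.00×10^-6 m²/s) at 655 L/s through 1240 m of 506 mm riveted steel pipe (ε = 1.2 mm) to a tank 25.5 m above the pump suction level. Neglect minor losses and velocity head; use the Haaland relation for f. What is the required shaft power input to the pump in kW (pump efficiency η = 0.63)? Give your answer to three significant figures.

V = 4Q/(πD²) = 3.257 m/s; Re = 1.65×10^6; ε/D = 0.00237; f = 0.02466
h_f = f(L/D)V²/2g = 32.67 m
Total head H = z + h_f = 25.5 + 32.67 = 58.17 m
P_hyd = ρgQH = 998.2·9.81·0.655·58.17 = 373.1 kW
P_shaft = P_hyd/η = 373.1/0.63 = 592.3 kW

P_shaft ≈ 592 kW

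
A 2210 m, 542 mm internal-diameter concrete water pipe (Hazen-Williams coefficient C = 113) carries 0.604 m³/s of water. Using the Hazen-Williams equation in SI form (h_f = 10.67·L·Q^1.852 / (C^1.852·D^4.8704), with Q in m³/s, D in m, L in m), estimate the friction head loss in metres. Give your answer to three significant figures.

h_f = 10.67·2210·0.604^1.852 / (113^1.852·0.542^4.8704) = 28.86 m

h_f ≈ 28.9 m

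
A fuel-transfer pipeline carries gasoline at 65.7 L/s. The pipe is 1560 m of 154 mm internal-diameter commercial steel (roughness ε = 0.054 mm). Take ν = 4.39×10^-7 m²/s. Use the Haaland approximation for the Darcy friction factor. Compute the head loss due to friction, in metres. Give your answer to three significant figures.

h_f ≈ 102 m

V = 4Q/(πD²) = 4·0.0657/(π·0.154²) = 3.527 m/s
Re = VD/ν = 3.527·0.154/4.39×10^-7 = 1.24×10^6 → turbulent
ε/D = 0.054/154 = 3.51×10^-4
Haaland: f = 0.01594
h_f = f(L/D)V²/(2g) = 0.01594·(1560/0.154)·3.527²/(2·9.81) = 102.4 m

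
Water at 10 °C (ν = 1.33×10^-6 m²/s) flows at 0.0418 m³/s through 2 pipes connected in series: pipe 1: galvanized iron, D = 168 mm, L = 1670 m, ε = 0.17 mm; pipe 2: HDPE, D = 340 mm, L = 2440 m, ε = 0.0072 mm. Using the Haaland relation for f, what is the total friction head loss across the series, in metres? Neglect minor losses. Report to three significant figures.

H ≈ 38.8 m

Pipe 1: V = 1.886 m/s, Re = 2.38×10^5, ε/D = 0.00101, f = 0.02078, h_1 = f(L/D)V²/2g = 37.43 m
Pipe 2: V = 0.4604 m/s, Re = 1.18×10^5, ε/D = 2.12×10^-5, f = 0.01732, h_2 = f(L/D)V²/2g = 1.343 m
Series → Q common, losses add: H = Σh = 38.77 m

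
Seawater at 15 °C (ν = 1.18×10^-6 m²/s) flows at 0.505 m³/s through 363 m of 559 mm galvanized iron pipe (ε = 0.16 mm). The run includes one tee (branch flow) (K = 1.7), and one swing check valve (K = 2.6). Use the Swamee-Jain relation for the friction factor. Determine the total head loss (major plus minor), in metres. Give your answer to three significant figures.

V = 4Q/(πD²) = 2.058 m/s; V²/2g = 0.2158 m
Re = 9.75×10^5, ε/D = 2.86×10^-4 → f = 0.01565 (Swamee-Jain)
Major: h_f = f(L/D)·V²/2g = 0.01565·649.4·0.2158 = 2.193 m
Minor: ΣK = 4.30; h_m = ΣK·V²/2g = 0.9280 m
Total H_L = 2.193 + 0.9280 = 3.121 m

H_L ≈ 3.12 m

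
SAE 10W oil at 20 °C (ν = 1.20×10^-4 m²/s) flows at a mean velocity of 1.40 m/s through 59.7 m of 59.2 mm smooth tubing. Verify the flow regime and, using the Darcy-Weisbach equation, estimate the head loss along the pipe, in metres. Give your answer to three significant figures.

Re = VD/ν = 1.40·0.05920/1.20×10^-4 = 691 → laminar (Re < 2300)
f = 64/Re = 0.09266
h_f = f(L/D)V²/(2g) = 0.09266·(59.7/0.05920)·1.40²/(2·9.81) = 9.335 m

h_f ≈ 9.34 m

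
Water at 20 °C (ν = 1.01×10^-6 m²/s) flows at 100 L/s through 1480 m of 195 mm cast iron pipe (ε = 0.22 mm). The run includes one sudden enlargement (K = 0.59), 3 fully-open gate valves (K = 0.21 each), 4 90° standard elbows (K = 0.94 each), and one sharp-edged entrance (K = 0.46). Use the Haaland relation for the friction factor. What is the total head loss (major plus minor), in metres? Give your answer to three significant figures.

H_L ≈ 92.6 m

V = 4Q/(πD²) = 3.348 m/s; V²/2g = 0.5715 m
Re = 6.46×10^5, ε/D = 0.00113 → f = 0.02064 (Haaland)
Major: h_f = f(L/D)·V²/2g = 0.02064·7590·0.5715 = 89.52 m
Minor: ΣK = 5.44; h_m = ΣK·V²/2g = 3.109 m
Total H_L = 89.52 + 3.109 = 92.63 m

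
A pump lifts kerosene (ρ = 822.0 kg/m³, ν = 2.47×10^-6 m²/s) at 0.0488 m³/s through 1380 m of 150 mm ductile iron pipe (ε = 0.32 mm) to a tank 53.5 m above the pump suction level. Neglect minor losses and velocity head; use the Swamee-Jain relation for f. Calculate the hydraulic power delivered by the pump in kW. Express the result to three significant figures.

V = 4Q/(πD²) = 2.762 m/s; Re = 1.68×10^5; ε/D = 0.00213; f = 0.02502
h_f = f(L/D)V²/2g = 89.48 m
Total head H = z + h_f = 53.5 + 89.48 = 143.0 m
P_hyd = ρgQH = 822.0·9.81·0.0488·143.0 = 56.26 kW

P_hyd ≈ 56.3 kW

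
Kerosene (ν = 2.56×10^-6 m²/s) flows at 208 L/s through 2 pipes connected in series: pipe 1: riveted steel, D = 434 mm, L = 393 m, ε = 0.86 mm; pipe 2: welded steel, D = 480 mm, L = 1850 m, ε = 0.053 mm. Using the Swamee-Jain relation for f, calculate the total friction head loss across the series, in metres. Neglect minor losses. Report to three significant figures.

Pipe 1: V = 1.406 m/s, Re = 2.38×10^5, ε/D = 0.00198, f = 0.02428, h_1 = f(L/D)V²/2g = 2.216 m
Pipe 2: V = 1.149 m/s, Re = 2.16×10^5, ε/D = 1.10×10^-4, f = 0.01629, h_2 = f(L/D)V²/2g = 4.227 m
Series → Q common, losses add: H = Σh = 6.443 m

H ≈ 6.44 m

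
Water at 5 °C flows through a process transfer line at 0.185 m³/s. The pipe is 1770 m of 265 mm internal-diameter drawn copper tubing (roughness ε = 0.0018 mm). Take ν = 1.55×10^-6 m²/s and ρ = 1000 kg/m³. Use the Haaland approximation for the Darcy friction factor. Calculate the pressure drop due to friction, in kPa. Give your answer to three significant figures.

Δp ≈ 482 kPa

V = 4Q/(πD²) = 4·0.185/(π·0.265²) = 3.354 m/s
Re = VD/ν = 3.354·0.265/1.55×10^-6 = 5.73×10^5 → turbulent
ε/D = 0.0018/265 = 6.79×10^-6
Haaland: f = 0.01283
h_f = f(L/D)V²/(2g) = 0.01283·(1770/0.265)·3.354²/(2·9.81) = 49.15 m
Δp = ρg·h_f = 1000·9.81·49.15 = 482.1 kPa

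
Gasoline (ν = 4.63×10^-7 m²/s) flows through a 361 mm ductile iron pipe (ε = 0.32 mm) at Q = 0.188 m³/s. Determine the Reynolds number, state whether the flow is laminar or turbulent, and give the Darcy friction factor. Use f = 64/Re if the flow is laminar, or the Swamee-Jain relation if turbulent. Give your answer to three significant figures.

Re ≈ 1.43×10^6; turbulent; f ≈ 0.0194

V = 4Q/(πD²) = 1.837 m/s
Re = VD/ν = 1.837·0.361/4.63×10^-7 = 1.43×10^6
Re > 4000 → turbulent; ε/D = 8.86×10^-4
Swamee-Jain: f = 0.01938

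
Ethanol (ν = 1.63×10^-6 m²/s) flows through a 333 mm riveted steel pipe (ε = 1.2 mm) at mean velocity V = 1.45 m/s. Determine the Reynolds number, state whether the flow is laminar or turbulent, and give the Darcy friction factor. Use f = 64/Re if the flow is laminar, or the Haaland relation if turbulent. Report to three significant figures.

Re = VD/ν = 1.450·0.333/1.63×10^-6 = 2.96×10^5
Re > 4000 → turbulent; ε/D = 0.00360
Haaland: f = 0.02798

Re ≈ 2.96×10^5; turbulent; f ≈ 0.0280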